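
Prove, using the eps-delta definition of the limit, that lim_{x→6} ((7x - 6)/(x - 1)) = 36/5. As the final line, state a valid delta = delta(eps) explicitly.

Let eps > 0 be given. We want delta > 0 with 0 < |x − 6| < delta ⇒ |(7x - 6)/(x - 1) − (36/5)| < eps.
Combining over a common denominator, (7x - 6)/(x - 1) − (36/5) = [(7x - 6)·5 − 36·(x - 1)] / [5·(x - 1)] = -1(x − 6) / (5(x - 1)).
So |(7x - 6)/(x - 1) − (36/5)| = |x − 6| / (5·|x − 1|).
Require delta ≤ 5/2, so |x − 1| ≥ |5| − |x − 6| > 5 − 5/2 = 5/2.
Hence |(7x - 6)/(x - 1) − (36/5)| < |x − 6|/(5·(5/2)) = (2/25)|x − 6|, which is < eps once |x − 6| < (25/2)eps.
Take delta = min(5/2, (25/2)eps). Then 0 < |x − 6| < delta forces both bounds, so |(7x - 6)/(x - 1) − (36/5)| < eps.

delta = min(5/2, (25/2)eps)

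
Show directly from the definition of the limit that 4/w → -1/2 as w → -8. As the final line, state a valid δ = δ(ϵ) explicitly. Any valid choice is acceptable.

δ = min(4, 8ϵ)

Let ϵ > 0 be given. We seek δ > 0 such that 0 < |w + 8| < δ implies |4/w + 1/2| < ϵ.
|4/w + 1/2| = 4·|-8 − w|/(8·|w|) = 4|w + 8|/(8|w|).
Require δ ≤ 4 so that |w| > 8 − 4 = 4, hence 8|w| > 32.
Then |4/w + 1/2| < 4|w + 8|/32, which is < ϵ when |w + 8| < 8ϵ.
Take δ = min(4, 8ϵ). Then 0 < |w + 8| < δ gives both |w + 8| < 4 and |w + 8| < 8ϵ, so |4/w + 1/2| < ϵ.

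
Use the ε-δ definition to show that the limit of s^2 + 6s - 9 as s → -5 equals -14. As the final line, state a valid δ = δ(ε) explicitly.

δ = min(2, ε/8)

Fix ε > 0. We want δ > 0 such that 0 < |s + 5| < δ implies |(s^2 + 6s - 9) + 14| < ε.
(s^2 + 6s - 9) + 14 = s^2 + 6s + 5 = (s + 5)(s + 1).
So |(s^2 + 6s - 9) + 14| = |s + 5|·|s + 1|.
Require δ ≤ 2. Then |s + 5| < 2 gives |s| < 7, and by the triangle inequality |s + 1| ≤ 7 + 1 = 8.
Hence |(s^2 + 6s - 9) + 14| ≤ 8|s + 5| < ε provided |s + 5| < ε/8.
Take δ = min(2, ε/8). Then 0 < |s + 5| < δ gives both |s + 5| < 2 and |s + 5| < ε/8, so |(s^2 + 6s - 9) + 14| < ε.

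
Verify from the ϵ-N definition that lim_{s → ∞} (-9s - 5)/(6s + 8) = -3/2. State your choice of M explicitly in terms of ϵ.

Suppose ϵ > 0. We seek M > 0 such that s > M implies |(-9s - 5)/(6s + 8) + 3/2| < ϵ.
(-9s - 5)/(6s + 8) + 3/2 = (6(-9s - 5) − (-9)(6s + 8)) / (6(6s + 8)) = 42/(6(6s + 8)).
For s > 0 we have 6s + 8 > 6s, so |(-9s - 5)/(6s + 8) + 3/2| = 42/(6(6s + 8)) < 42/(6·6s) = (7/6)/s.
Thus |(-9s - 5)/(6s + 8) + 3/2| < ϵ whenever s > (7/6)/ϵ.
Take M = (7/6)/ϵ. If s > M then |(-9s - 5)/(6s + 8) + 3/2| < (7/6)/s < ϵ.

M = (7/6)/ϵ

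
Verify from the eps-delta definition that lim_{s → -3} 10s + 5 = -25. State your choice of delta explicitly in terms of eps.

Let eps > 0 be given. We need delta > 0 so that 0 < |s + 3| < delta implies |(10s + 5) + 25| < eps.
Since (10s + 5) + 25 = 10(s + 3), we have |(10s + 5) + 25| = 10|s + 3|.
Thus it suffices that |s + 3| < eps/10.
Take delta = eps/10. If 0 < |s + 3| < delta then |(10s + 5) + 25| = 10|s + 3| < 10·(eps/10) = eps.

delta = eps/10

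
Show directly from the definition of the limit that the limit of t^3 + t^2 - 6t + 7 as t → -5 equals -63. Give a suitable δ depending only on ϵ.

δ = min(2, ϵ/91)

Suppose ϵ > 0. We want δ > 0 such that 0 < |t + 5| < δ implies |(t^3 + t^2 - 6t + 7) + 63| < ϵ.
(t^3 + t^2 - 6t + 7) + 63 = t^3 + t^2 - 6t + 70 = (t + 5)(t^2 - 4t + 14).
So |(t^3 + t^2 - 6t + 7) + 63| = |t + 5|·|t^2 - 4t + 14|.
Require δ ≤ 2. Then |t + 5| < 2 gives |t| < 7, and by the triangle inequality |t^2 - 4t + 14| ≤ 7^2 + 4·7 + 14 = 91.
Hence |(t^3 + t^2 - 6t + 7) + 63| ≤ 91|t + 5| < ϵ provided |t + 5| < ϵ/91.
Choosing δ = min(2, ϵ/91) ensures both conditions, hence |(t^3 + t^2 - 6t + 7) + 63| < ϵ.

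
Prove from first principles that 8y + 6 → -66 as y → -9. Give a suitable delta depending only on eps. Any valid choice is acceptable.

Let eps > 0. We need delta > 0 so that 0 < |y + 9| < delta implies |(8y + 6) + 66| < eps.
|(8y + 6) + 66| = |8y + 72| = 8|y + 9|.
So 8|y + 9| < eps exactly when |y + 9| < eps/8.
Take delta = eps/8. If 0 < |y + 9| < delta then |(8y + 6) + 66| = 8|y + 9| < 8·(eps/8) = eps.

delta = eps/8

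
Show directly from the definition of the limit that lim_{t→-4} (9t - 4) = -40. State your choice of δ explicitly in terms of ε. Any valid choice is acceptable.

Let ε > 0 be given. We need δ > 0 so that 0 < |t + 4| < δ implies |(9t - 4) + 40| < ε.
Since (9t - 4) + 40 = 9(t + 4), we have |(9t - 4) + 40| = 9|t + 4|.
Thus it suffices that |t + 4| < ε/9.
Choosing δ = ε/9 gives |(9t - 4) + 40| = 9|t + 4| < ε whenever |t + 4| < δ.

δ = ε/9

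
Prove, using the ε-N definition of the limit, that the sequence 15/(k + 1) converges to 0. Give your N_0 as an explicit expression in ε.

Let ε > 0. For k ≥ 1, |15/(k + 1) − 0| = 15/(k + 1) ≤ 15/k.
We need 15/k < ε, i.e. k > 15/ε.
Take N_0 = 15/ε. If k > N_0 then |15/(k + 1)| ≤ 15/k < ε.

N_0 = 15/ε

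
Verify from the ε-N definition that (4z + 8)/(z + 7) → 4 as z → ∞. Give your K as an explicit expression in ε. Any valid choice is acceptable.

K = 20/ε

Fix ε > 0. We seek K > 0 such that z > K implies |(4z + 8)/(z + 7) − 4| < ε.
(4z + 8)/(z + 7) − 4 = ((4z + 8) − 4(z + 7)) / ((z + 7)) = -20/((z + 7)).
For z > 0 we have z + 7 > z, so |(4z + 8)/(z + 7) − 4| = 20/((z + 7)) < 20/(z) = 20/z.
Thus |(4z + 8)/(z + 7) − 4| < ε whenever z > 20/ε.
Take K = 20/ε. If z > K then |(4z + 8)/(z + 7) − 4| < 20/z < ε.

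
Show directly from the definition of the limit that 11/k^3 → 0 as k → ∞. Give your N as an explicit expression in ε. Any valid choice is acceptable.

N = (11/ε)^{1/3}

Let ε > 0 be given. For k ≥ 1, |11/k^3 − 0| = 11/k^3.
11/k^3 < ε ⇔ k^3 > 11/ε ⇔ k > (11/ε)^{1/3}.
Take N = (11/ε)^{1/3}. Then k > N implies 11/k^3 < ε.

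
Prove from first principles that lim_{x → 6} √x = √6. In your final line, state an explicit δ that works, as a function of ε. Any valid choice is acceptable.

δ = min(6, √6·ε)

Let ε > 0. We want δ > 0 such that 0 < |x − 6| < δ implies |√x − √6| < ε.
Multiplying by the conjugate, |√x − √6| = |x − 6|/(√x + √6).
Restrict δ ≤ 6 so that |x − 6| < 6 forces x > 0, and then √x + √6 > √6.
Hence |√x − √6| < |x − 6|/√6, which is < ε once |x − 6| < √6·ε.
Take δ = min(6, √6·ε). If 0 < |x − 6| < δ then x > 0 and |√x − √6| < |x − 6|/√6 < ε.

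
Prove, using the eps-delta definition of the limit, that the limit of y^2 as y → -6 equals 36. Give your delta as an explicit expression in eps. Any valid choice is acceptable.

Fix eps > 0. We seek delta > 0 with 0 < |y + 6| < delta ⇒ |y^2 − 36| < eps.
Factor: y^2 − 36 = (y + 6)(y - 6), so |y^2 − 36| = |y + 6|·|y - 6|.
Restrict delta ≤ 1. Then |y + 6| < 1 gives |y| < 7, so by the triangle inequality |y - 6| ≤ 7 + 6 = 13.
Hence |y^2 − 36| ≤ 13|y + 6|, which is < eps once |y + 6| < eps/13.
Take delta = min(1, eps/13). If 0 < |y + 6| < delta then both bounds hold and |y^2 − 36| ≤ 13|y + 6| < 13·(eps/13) = eps.

delta = min(1, eps/13)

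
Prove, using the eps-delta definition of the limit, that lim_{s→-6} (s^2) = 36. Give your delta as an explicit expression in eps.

delta = min(1, eps/13)

Let eps > 0 be given. We seek delta > 0 with 0 < |s + 6| < delta ⇒ |s^2 − 36| < eps.
Factor: s^2 − 36 = (s + 6)(s - 6), so |s^2 − 36| = |s + 6|·|s - 6|.
Impose delta ≤ 1 so that |s| < 7; then |s - 6| ≤ 13.
Hence |s^2 − 36| ≤ 13|s + 6|, which is < eps once |s + 6| < eps/13.
Take delta = min(1, eps/13). If 0 < |s + 6| < delta then both bounds hold and |s^2 − 36| ≤ 13|s + 6| < 13·(eps/13) = eps.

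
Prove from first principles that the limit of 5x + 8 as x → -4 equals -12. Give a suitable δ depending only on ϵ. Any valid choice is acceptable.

δ = ϵ/5

Let ϵ > 0. We need δ > 0 so that 0 < |x + 4| < δ implies |(5x + 8) + 12| < ϵ.
|(5x + 8) + 12| = |5x + 20| = 5|x + 4|.
Thus it suffices that |x + 4| < ϵ/5.
Choosing δ = ϵ/5 gives |(5x + 8) + 12| = 5|x + 4| < ϵ whenever |x + 4| < δ.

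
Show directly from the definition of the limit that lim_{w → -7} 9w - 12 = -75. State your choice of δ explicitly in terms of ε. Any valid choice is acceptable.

δ = ε/9

Fix ε > 0. We need δ > 0 so that 0 < |w + 7| < δ implies |(9w - 12) + 75| < ε.
Since (9w - 12) + 75 = 9(w + 7), we have |(9w - 12) + 75| = 9|w + 7|.
So 9|w + 7| < ε exactly when |w + 7| < ε/9.
Take δ = ε/9. If 0 < |w + 7| < δ then |(9w - 12) + 75| = 9|w + 7| < 9·(ε/9) = ε.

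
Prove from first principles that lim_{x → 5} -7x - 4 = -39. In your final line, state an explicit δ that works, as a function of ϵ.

δ = ϵ/7

Fix ϵ > 0. We need δ > 0 so that 0 < |x − 5| < δ implies |(-7x - 4) + 39| < ϵ.
Since (-7x - 4) + 39 = -7(x − 5), we have |(-7x - 4) + 39| = 7|x − 5|.
So 7|x − 5| < ϵ exactly when |x − 5| < ϵ/7.
Choosing δ = ϵ/7 gives |(-7x - 4) + 39| = 7|x − 5| < ϵ whenever |x − 5| < δ.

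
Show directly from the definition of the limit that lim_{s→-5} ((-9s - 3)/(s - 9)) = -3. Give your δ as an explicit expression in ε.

δ = min(7, (7/6)ε)

Let ε > 0 be given. We want δ > 0 with 0 < |s + 5| < δ ⇒ |(-9s - 3)/(s - 9) + 3| < ε.
Combining over a common denominator, (-9s - 3)/(s - 9) + 3 = [(-9s - 3)·(-14) − 42·(s - 9)] / [(-14)·(s - 9)] = 84(s + 5) / ((-14)(s - 9)).
So |(-9s - 3)/(s - 9) + 3| = 84|s + 5| / (14·|s − 9|).
Require δ ≤ 7, so |s − 9| ≥ |-14| − |s + 5| > 14 − 7 = 7.
Hence |(-9s - 3)/(s - 9) + 3| < 84|s + 5|/(14·7) = (6/7)|s + 5|, which is < ε once |s + 5| < (7/6)ε.
Take δ = min(7, (7/6)ε). Then 0 < |s + 5| < δ forces both bounds, so |(-9s - 3)/(s - 9) + 3| < ε.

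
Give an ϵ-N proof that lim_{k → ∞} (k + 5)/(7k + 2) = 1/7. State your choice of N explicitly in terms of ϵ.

Let ϵ > 0 be given. For k ≥ 1, |(k + 5)/(7k + 2) − (1/7)| = |33|/(7(7k + 2)) = 33/(7(7k + 2)).
Since 7k + 2 ≥ 7k for k ≥ 1, this is ≤ 33/(7·7k) = (33/49)/k.
So |(k + 5)/(7k + 2) − (1/7)| < ϵ whenever k > (33/49)/ϵ.
Take N = (33/49)/ϵ. If k > N then |(k + 5)/(7k + 2) − (1/7)| ≤ (33/49)/k < ϵ.

N = (33/49)/ϵ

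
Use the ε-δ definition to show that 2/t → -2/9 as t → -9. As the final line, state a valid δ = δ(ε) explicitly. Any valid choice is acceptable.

δ = min(9/2, (81/4)ε)

Suppose ε > 0. We seek δ > 0 such that 0 < |t + 9| < δ implies |2/t + 2/9| < ε.
|2/t + 2/9| = 2·|-9 − t|/(9·|t|) = 2|t + 9|/(9|t|).
Restrict δ ≤ 9/2. Then |t + 9| < 9/2 gives |t| > 9/2, so 9|t| > 81/2.
Then |2/t + 2/9| < 2|t + 9|/(81/2), which is < ε when |t + 9| < (81/4)ε.
Take δ = min(9/2, (81/4)ε). Then 0 < |t + 9| < δ gives both |t + 9| < 9/2 and |t + 9| < (81/4)ε, so |2/t + 2/9| < ε.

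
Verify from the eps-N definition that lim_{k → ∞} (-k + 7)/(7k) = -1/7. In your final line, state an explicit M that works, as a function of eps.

Suppose eps > 0. For k ≥ 1, |(-k + 7)/(7k) + 1/7| = |49|/(7(7k)) = 49/(7(7k)).
Since 7k ≥ 7k for k ≥ 1, this is ≤ 49/(7·7k) = 1/k.
So |(-k + 7)/(7k) + 1/7| < eps whenever k > 1/eps.
Take M = 1/eps. If k > M then |(-k + 7)/(7k) + 1/7| ≤ 1/k < eps.

M = 1/eps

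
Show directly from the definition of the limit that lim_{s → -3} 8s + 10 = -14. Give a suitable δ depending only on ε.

δ = ε/8

Let ε > 0 be given. We need δ > 0 so that 0 < |s + 3| < δ implies |(8s + 10) + 14| < ε.
|(8s + 10) + 14| = |8s + 24| = 8|s + 3|.
Thus it suffices that |s + 3| < ε/8.
Choosing δ = ε/8 gives |(8s + 10) + 14| = 8|s + 3| < ε whenever |s + 3| < δ.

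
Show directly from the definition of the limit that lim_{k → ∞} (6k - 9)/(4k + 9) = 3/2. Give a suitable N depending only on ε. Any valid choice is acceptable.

N = (45/8)/ε

Let ε > 0. For k ≥ 1, |(6k - 9)/(4k + 9) − (3/2)| = |-90|/(4(4k + 9)) = 90/(4(4k + 9)).
Since 4k + 9 ≥ 4k for k ≥ 1, this is ≤ 90/(4·4k) = (45/8)/k.
So |(6k - 9)/(4k + 9) − (3/2)| < ε whenever k > (45/8)/ε.
Take N = (45/8)/ε. If k > N then |(6k - 9)/(4k + 9) − (3/2)| ≤ (45/8)/k < ε.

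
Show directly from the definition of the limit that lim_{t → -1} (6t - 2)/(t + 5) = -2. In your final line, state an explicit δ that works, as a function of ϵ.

Let ϵ > 0 be given. We want δ > 0 with 0 < |t + 1| < δ ⇒ |(6t - 2)/(t + 5) + 2| < ϵ.
Combining over a common denominator, (6t - 2)/(t + 5) + 2 = [(6t - 2)·4 − (-8)·(t + 5)] / [4·(t + 5)] = 32(t + 1) / (4(t + 5)).
So |(6t - 2)/(t + 5) + 2| = 32|t + 1| / (4·|t + 5|).
Restrict δ ≤ 2. Then |t + 1| < 2 gives |t + 5| = |(t + 1) + 4| ≥ 4 − 2 = 2.
Hence |(6t - 2)/(t + 5) + 2| < 32|t + 1|/(4·2) = 4|t + 1|, which is < ϵ once |t + 1| < (1/4)ϵ.
Take δ = min(2, (1/4)ϵ). Then 0 < |t + 1| < δ forces both bounds, so |(6t - 2)/(t + 5) + 2| < ϵ.

δ = min(2, (1/4)ϵ)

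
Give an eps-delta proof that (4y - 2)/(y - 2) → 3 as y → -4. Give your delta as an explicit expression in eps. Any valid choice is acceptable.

delta = min(3, 3eps)

Suppose eps > 0. We want delta > 0 with 0 < |y + 4| < delta ⇒ |(4y - 2)/(y - 2) − 3| < eps.
Combining over a common denominator, (4y - 2)/(y - 2) − 3 = [(4y - 2)·(-6) − (-18)·(y - 2)] / [(-6)·(y - 2)] = -6(y + 4) / ((-6)(y - 2)).
So |(4y - 2)/(y - 2) − 3| = 6|y + 4| / (6·|y − 2|).
Restrict delta ≤ 3. Then |y + 4| < 3 gives |y − 2| = |(y + 4) + (-6)| ≥ 6 − 3 = 3.
Hence |(4y - 2)/(y - 2) − 3| < 6|y + 4|/(6·3) = (1/3)|y + 4|, which is < eps once |y + 4| < 3eps.
Take delta = min(3, 3eps). Then 0 < |y + 4| < delta forces both bounds, so |(4y - 2)/(y - 2) − 3| < eps.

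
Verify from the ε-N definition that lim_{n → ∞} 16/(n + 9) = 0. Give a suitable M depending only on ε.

Let ε > 0 be given. For n ≥ 1, |16/(n + 9) − 0| = 16/(n + 9) ≤ 16/n.
We need 16/n < ε, i.e. n > 16/ε.
Take M = 16/ε. If n > M then |16/(n + 9)| ≤ 16/n < ε.

M = 16/ε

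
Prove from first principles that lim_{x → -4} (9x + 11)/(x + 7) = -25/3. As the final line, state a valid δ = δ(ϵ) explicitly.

Fix ϵ > 0. We want δ > 0 with 0 < |x + 4| < δ ⇒ |(9x + 11)/(x + 7) + 25/3| < ϵ.
Combining over a common denominator, (9x + 11)/(x + 7) + 25/3 = [(9x + 11)·3 − (-25)·(x + 7)] / [3·(x + 7)] = 52(x + 4) / (3(x + 7)).
So |(9x + 11)/(x + 7) + 25/3| = 52|x + 4| / (3·|x + 7|).
Require δ ≤ 3/2, so |x + 7| ≥ |3| − |x + 4| > 3 − 3/2 = 3/2.
Hence |(9x + 11)/(x + 7) + 25/3| < 52|x + 4|/(3·(3/2)) = (104/9)|x + 4|, which is < ϵ once |x + 4| < (9/104)ϵ.
Take δ = min(3/2, (9/104)ϵ). Then 0 < |x + 4| < δ forces both bounds, so |(9x + 11)/(x + 7) + 25/3| < ϵ.

δ = min(3/2, (9/104)ϵ)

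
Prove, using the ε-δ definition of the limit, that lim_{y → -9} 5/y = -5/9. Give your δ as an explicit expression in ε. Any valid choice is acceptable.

δ = min(9/2, (81/10)ε)

Fix ε > 0. We seek δ > 0 such that 0 < |y + 9| < δ implies |5/y + 5/9| < ε.
|5/y + 5/9| = 5·|-9 − y|/(9·|y|) = 5|y + 9|/(9|y|).
Restrict δ ≤ 9/2. Then |y + 9| < 9/2 gives |y| > 9/2, so 9|y| > 81/2.
Then |5/y + 5/9| < 5|y + 9|/(81/2), which is < ε when |y + 9| < (81/10)ε.
Take δ = min(9/2, (81/10)ε). Then 0 < |y + 9| < δ gives both |y + 9| < 9/2 and |y + 9| < (81/10)ε, so |5/y + 5/9| < ε.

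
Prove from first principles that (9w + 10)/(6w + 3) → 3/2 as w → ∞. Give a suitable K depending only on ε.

K = (11/12)/ε

Let ε > 0 be given. We seek K > 0 such that w > K implies |(9w + 10)/(6w + 3) − (3/2)| < ε.
(9w + 10)/(6w + 3) − (3/2) = (6(9w + 10) − 9(6w + 3)) / (6(6w + 3)) = 33/(6(6w + 3)).
For w > 0 we have 6w + 3 > 6w, so |(9w + 10)/(6w + 3) − (3/2)| = 33/(6(6w + 3)) < 33/(6·6w) = (11/12)/w.
Thus |(9w + 10)/(6w + 3) − (3/2)| < ε whenever w > (11/12)/ε.
Take K = (11/12)/ε. If w > K then |(9w + 10)/(6w + 3) − (3/2)| < (11/12)/w < ε.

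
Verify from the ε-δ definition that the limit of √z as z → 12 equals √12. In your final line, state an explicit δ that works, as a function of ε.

δ = min(12, √12·ε)

Let ε > 0. We want δ > 0 such that 0 < |z − 12| < δ implies |√z − √12| < ε.
Rationalise: √z − √12 = (z − 12)/(√z + √12), so |√z − √12| = |z − 12|/(√z + √12).
Restrict δ ≤ 12 so that |z − 12| < 12 forces z > 0, and then √z + √12 > √12.
Hence |√z − √12| < |z − 12|/√12, which is < ε once |z − 12| < √12·ε.
Take δ = min(12, √12·ε). If 0 < |z − 12| < δ then z > 0 and |√z − √12| < |z − 12|/√12 < ε.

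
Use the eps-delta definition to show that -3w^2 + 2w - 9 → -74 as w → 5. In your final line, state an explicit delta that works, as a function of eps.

Let eps > 0. We want delta > 0 such that 0 < |w − 5| < delta implies |(-3w^2 + 2w - 9) + 74| < eps.
(-3w^2 + 2w - 9) + 74 = -3w^2 + 2w + 65 = (w − 5)(-3w - 13).
So |(-3w^2 + 2w - 9) + 74| = |w − 5|·|-3w - 13|.
Assume first that |w − 5| < 2, so |w| < 7. Then |-3w - 13| ≤ 3·7 + 13 = 34.
Hence |(-3w^2 + 2w - 9) + 74| ≤ 34|w − 5| < eps provided |w − 5| < eps/34.
Take delta = min(2, eps/34). Then 0 < |w − 5| < delta gives both |w − 5| < 2 and |w − 5| < eps/34, so |(-3w^2 + 2w - 9) + 74| < eps.

delta = min(2, eps/34)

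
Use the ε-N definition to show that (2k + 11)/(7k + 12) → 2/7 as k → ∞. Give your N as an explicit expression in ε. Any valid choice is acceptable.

N = (53/49)/ε

Fix ε > 0. For k ≥ 1, |(2k + 11)/(7k + 12) − (2/7)| = |53|/(7(7k + 12)) = 53/(7(7k + 12)).
Since 7k + 12 ≥ 7k for k ≥ 1, this is ≤ 53/(7·7k) = (53/49)/k.
So |(2k + 11)/(7k + 12) − (2/7)| < ε whenever k > (53/49)/ε.
Take N = (53/49)/ε. If k > N then |(2k + 11)/(7k + 12) − (2/7)| ≤ (53/49)/k < ε.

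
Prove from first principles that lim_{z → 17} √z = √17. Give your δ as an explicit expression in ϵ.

δ = min(17, √17·ϵ)

Suppose ϵ > 0. We want δ > 0 such that 0 < |z − 17| < δ implies |√z − √17| < ϵ.
Multiplying by the conjugate, |√z − √17| = |z − 17|/(√z + √17).
Restrict δ ≤ 17 so that |z − 17| < 17 forces z > 0, and then √z + √17 > √17.
Hence |√z − √17| < |z − 17|/√17, which is < ϵ once |z − 17| < √17·ϵ.
Take δ = min(17, √17·ϵ). If 0 < |z − 17| < δ then z > 0 and |√z − √17| < |z − 17|/√17 < ϵ.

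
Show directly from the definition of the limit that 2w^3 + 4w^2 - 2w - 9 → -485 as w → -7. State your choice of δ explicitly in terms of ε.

δ = min(1, ε/276)

Let ε > 0 be given. We want δ > 0 such that 0 < |w + 7| < δ implies |(2w^3 + 4w^2 - 2w - 9) + 485| < ε.
(2w^3 + 4w^2 - 2w - 9) + 485 = 2w^3 + 4w^2 - 2w + 476 = (w + 7)(2w^2 - 10w + 68).
So |(2w^3 + 4w^2 - 2w - 9) + 485| = |w + 7|·|2w^2 - 10w + 68|.
Require δ ≤ 1. Then |w + 7| < 1 gives |w| < 8, and by the triangle inequality |2w^2 - 10w + 68| ≤ 2·8^2 + 10·8 + 68 = 276.
Hence |(2w^3 + 4w^2 - 2w - 9) + 485| ≤ 276|w + 7| < ε provided |w + 7| < ε/276.
Take δ = min(1, ε/276). Then 0 < |w + 7| < δ gives both |w + 7| < 1 and |w + 7| < ε/276, so |(2w^3 + 4w^2 - 2w - 9) + 485| < ε.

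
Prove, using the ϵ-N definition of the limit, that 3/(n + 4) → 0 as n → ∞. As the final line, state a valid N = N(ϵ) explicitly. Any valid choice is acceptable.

Suppose ϵ > 0. For n ≥ 1, |3/(n + 4) − 0| = 3/(n + 4) ≤ 3/n.
We need 3/n < ϵ, i.e. n > 3/ϵ.
Take N = 3/ϵ. If n > N then |3/(n + 4)| ≤ 3/n < ϵ.

N = 3/ϵ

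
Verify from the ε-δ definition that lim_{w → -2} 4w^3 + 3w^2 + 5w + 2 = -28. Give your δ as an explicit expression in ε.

δ = min(1, ε/66)

Fix ε > 0. We want δ > 0 such that 0 < |w + 2| < δ implies |(4w^3 + 3w^2 + 5w + 2) + 28| < ε.
(4w^3 + 3w^2 + 5w + 2) + 28 = 4w^3 + 3w^2 + 5w + 30 = (w + 2)(4w^2 - 5w + 15).
So |(4w^3 + 3w^2 + 5w + 2) + 28| = |w + 2|·|4w^2 - 5w + 15|.
Require δ ≤ 1. Then |w + 2| < 1 gives |w| < 3, and by the triangle inequality |4w^2 - 5w + 15| ≤ 4·3^2 + 5·3 + 15 = 66.
Hence |(4w^3 + 3w^2 + 5w + 2) + 28| ≤ 66|w + 2| < ε provided |w + 2| < ε/66.
Choosing δ = min(1, ε/66) ensures both conditions, hence |(4w^3 + 3w^2 + 5w + 2) + 28| < ε.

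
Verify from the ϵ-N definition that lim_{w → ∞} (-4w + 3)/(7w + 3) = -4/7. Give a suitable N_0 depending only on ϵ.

N_0 = (33/49)/ϵ

Let ϵ > 0. We seek N_0 > 0 such that w > N_0 implies |(-4w + 3)/(7w + 3) + 4/7| < ϵ.
(-4w + 3)/(7w + 3) + 4/7 = (7(-4w + 3) − (-4)(7w + 3)) / (7(7w + 3)) = 33/(7(7w + 3)).
For w > 0 we have 7w + 3 > 7w, so |(-4w + 3)/(7w + 3) + 4/7| = 33/(7(7w + 3)) < 33/(7·7w) = (33/49)/w.
Thus |(-4w + 3)/(7w + 3) + 4/7| < ϵ whenever w > (33/49)/ϵ.
Take N_0 = (33/49)/ϵ. If w > N_0 then |(-4w + 3)/(7w + 3) + 4/7| < (33/49)/w < ϵ.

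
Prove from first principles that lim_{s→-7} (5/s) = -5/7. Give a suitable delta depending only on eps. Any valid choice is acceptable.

Let eps > 0. We seek delta > 0 such that 0 < |s + 7| < delta implies |5/s + 5/7| < eps.
|5/s + 5/7| = 5·|-7 − s|/(7·|s|) = 5|s + 7|/(7|s|).
Require delta ≤ 7/2 so that |s| > 7 − 7/2 = 7/2, hence 7|s| > 49/2.
Then |5/s + 5/7| < 5|s + 7|/(49/2), which is < eps when |s + 7| < (49/10)eps.
Take delta = min(7/2, (49/10)eps). Then 0 < |s + 7| < delta gives both |s + 7| < 7/2 and |s + 7| < (49/10)eps, so |5/s + 5/7| < eps.

delta = min(7/2, (49/10)eps)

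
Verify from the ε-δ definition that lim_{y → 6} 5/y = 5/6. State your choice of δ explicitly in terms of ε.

δ = min(3, (18/5)ε)

Let ε > 0. We seek δ > 0 such that 0 < |y − 6| < δ implies |5/y − (5/6)| < ε.
|5/y − (5/6)| = 5·|6 − y|/(6·|y|) = 5|y − 6|/(6|y|).
Restrict δ ≤ 3. Then |y − 6| < 3 gives |y| > 3, so 6|y| > 18.
Then |5/y − (5/6)| < 5|y − 6|/18, which is < ε when |y − 6| < (18/5)ε.
Take δ = min(3, (18/5)ε). Then 0 < |y − 6| < δ gives both |y − 6| < 3 and |y − 6| < (18/5)ε, so |5/y − (5/6)| < ε.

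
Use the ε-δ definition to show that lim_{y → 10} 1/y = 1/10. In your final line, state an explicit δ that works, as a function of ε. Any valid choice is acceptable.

δ = min(5, 50ε)

Fix ε > 0. We seek δ > 0 such that 0 < |y − 10| < δ implies |1/y − (1/10)| < ε.
|1/y − (1/10)| = |10 − y|/(10·|y|) = |y − 10|/(10|y|).
Restrict δ ≤ 5. Then |y − 10| < 5 gives |y| > 5, so 10|y| > 50.
Then |1/y − (1/10)| < |y − 10|/50, which is < ε when |y − 10| < 50ε.
Take δ = min(5, 50ε). Then 0 < |y − 10| < δ gives both |y − 10| < 5 and |y − 10| < 50ε, so |1/y − (1/10)| < ε.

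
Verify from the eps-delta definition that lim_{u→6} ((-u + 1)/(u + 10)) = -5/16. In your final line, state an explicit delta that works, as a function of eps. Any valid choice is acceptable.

Let eps > 0. We want delta > 0 with 0 < |u − 6| < delta ⇒ |(-u + 1)/(u + 10) + 5/16| < eps.
Combining over a common denominator, (-u + 1)/(u + 10) + 5/16 = [(-u + 1)·16 − (-5)·(u + 10)] / [16·(u + 10)] = -11(u − 6) / (16(u + 10)).
So |(-u + 1)/(u + 10) + 5/16| = 11|u − 6| / (16·|u + 10|).
Restrict delta ≤ 8. Then |u − 6| < 8 gives |u + 10| = |(u − 6) + 16| ≥ 16 − 8 = 8.
Hence |(-u + 1)/(u + 10) + 5/16| < 11|u − 6|/(16·8) = (11/128)|u − 6|, which is < eps once |u − 6| < (128/11)eps.
Take delta = min(8, (128/11)eps). Then 0 < |u − 6| < delta forces both bounds, so |(-u + 1)/(u + 10) + 5/16| < eps.

delta = min(8, (128/11)eps)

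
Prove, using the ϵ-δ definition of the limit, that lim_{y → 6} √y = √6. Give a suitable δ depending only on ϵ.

Fix ϵ > 0. We want δ > 0 such that 0 < |y − 6| < δ implies |√y − √6| < ϵ.
Multiplying by the conjugate, |√y − √6| = |y − 6|/(√y + √6).
Restrict δ ≤ 6 so that |y − 6| < 6 forces y > 0, and then √y + √6 > √6.
Hence |√y − √6| < |y − 6|/√6, which is < ϵ once |y − 6| < √6·ϵ.
Take δ = min(6, √6·ϵ). If 0 < |y − 6| < δ then y > 0 and |√y − √6| < |y − 6|/√6 < ϵ.

δ = min(6, √6·ϵ)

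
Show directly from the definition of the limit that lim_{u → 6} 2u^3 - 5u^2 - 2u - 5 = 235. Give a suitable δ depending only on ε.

δ = min(1, ε/187)

Suppose ε > 0. We want δ > 0 such that 0 < |u − 6| < δ implies |(2u^3 - 5u^2 - 2u - 5) − 235| < ε.
(2u^3 - 5u^2 - 2u - 5) − 235 = 2u^3 - 5u^2 - 2u - 240 = (u − 6)(2u^2 + 7u + 40).
So |(2u^3 - 5u^2 - 2u - 5) − 235| = |u − 6|·|2u^2 + 7u + 40|.
Assume first that |u − 6| < 1, so |u| < 7. Then |2u^2 + 7u + 40| ≤ 2·7^2 + 7·7 + 40 = 187.
Hence |(2u^3 - 5u^2 - 2u - 5) − 235| ≤ 187|u − 6| < ε provided |u − 6| < ε/187.
Choosing δ = min(1, ε/187) ensures both conditions, hence |(2u^3 - 5u^2 - 2u - 5) − 235| < ε.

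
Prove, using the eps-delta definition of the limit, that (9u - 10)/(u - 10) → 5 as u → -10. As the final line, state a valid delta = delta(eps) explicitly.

Suppose eps > 0. We want delta > 0 with 0 < |u + 10| < delta ⇒ |(9u - 10)/(u - 10) − 5| < eps.
Combining over a common denominator, (9u - 10)/(u - 10) − 5 = [(9u - 10)·(-20) − (-100)·(u - 10)] / [(-20)·(u - 10)] = -80(u + 10) / ((-20)(u - 10)).
So |(9u - 10)/(u - 10) − 5| = 80|u + 10| / (20·|u − 10|).
Restrict delta ≤ 10. Then |u + 10| < 10 gives |u − 10| = |(u + 10) + (-20)| ≥ 20 − 10 = 10.
Hence |(9u - 10)/(u - 10) − 5| < 80|u + 10|/(20·10) = (2/5)|u + 10|, which is < eps once |u + 10| < (5/2)eps.
Take delta = min(10, (5/2)eps). Then 0 < |u + 10| < delta forces both bounds, so |(9u - 10)/(u - 10) − 5| < eps.

delta = min(10, (5/2)eps)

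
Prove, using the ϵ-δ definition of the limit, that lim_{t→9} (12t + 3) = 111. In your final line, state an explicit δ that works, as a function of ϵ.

δ = ϵ/12

Let ϵ > 0. We need δ > 0 so that 0 < |t − 9| < δ implies |(12t + 3) − 111| < ϵ.
Since (12t + 3) − 111 = 12(t − 9), we have |(12t + 3) − 111| = 12|t − 9|.
Thus it suffices that |t − 9| < ϵ/12.
Take δ = ϵ/12. If 0 < |t − 9| < δ then |(12t + 3) − 111| = 12|t − 9| < 12·(ϵ/12) = ϵ.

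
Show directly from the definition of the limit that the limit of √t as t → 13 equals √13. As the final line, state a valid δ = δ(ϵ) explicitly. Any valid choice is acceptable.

Let ϵ > 0. We want δ > 0 such that 0 < |t − 13| < δ implies |√t − √13| < ϵ.
Multiplying by the conjugate, |√t − √13| = |t − 13|/(√t + √13).
Restrict δ ≤ 13 so that |t − 13| < 13 forces t > 0, and then √t + √13 > √13.
Hence |√t − √13| < |t − 13|/√13, which is < ϵ once |t − 13| < √13·ϵ.
Take δ = min(13, √13·ϵ). If 0 < |t − 13| < δ then t > 0 and |√t − √13| < |t − 13|/√13 < ϵ.

δ = min(13, √13·ϵ)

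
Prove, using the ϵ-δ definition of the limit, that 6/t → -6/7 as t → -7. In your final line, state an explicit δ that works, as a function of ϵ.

δ = min(7/2, (49/12)ϵ)

Fix ϵ > 0. We seek δ > 0 such that 0 < |t + 7| < δ implies |6/t + 6/7| < ϵ.
|6/t + 6/7| = 6·|-7 − t|/(7·|t|) = 6|t + 7|/(7|t|).
Require δ ≤ 7/2 so that |t| > 7 − 7/2 = 7/2, hence 7|t| > 49/2.
Then |6/t + 6/7| < 6|t + 7|/(49/2), which is < ϵ when |t + 7| < (49/12)ϵ.
Take δ = min(7/2, (49/12)ϵ). Then 0 < |t + 7| < δ gives both |t + 7| < 7/2 and |t + 7| < (49/12)ϵ, so |6/t + 6/7| < ϵ.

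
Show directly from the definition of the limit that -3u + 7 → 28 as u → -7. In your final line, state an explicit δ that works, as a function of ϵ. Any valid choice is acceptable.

Fix ϵ > 0. We need δ > 0 so that 0 < |u + 7| < δ implies |(-3u + 7) − 28| < ϵ.
Since (-3u + 7) − 28 = -3(u + 7), we have |(-3u + 7) − 28| = 3|u + 7|.
Thus it suffices that |u + 7| < ϵ/3.
Take δ = ϵ/3. If 0 < |u + 7| < δ then |(-3u + 7) − 28| = 3|u + 7| < 3·(ϵ/3) = ϵ.

δ = ϵ/3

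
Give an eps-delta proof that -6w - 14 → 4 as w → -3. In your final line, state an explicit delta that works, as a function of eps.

delta = eps/6

Let eps > 0 be given. We need delta > 0 so that 0 < |w + 3| < delta implies |(-6w - 14) − 4| < eps.
Since (-6w - 14) − 4 = -6(w + 3), we have |(-6w - 14) − 4| = 6|w + 3|.
So 6|w + 3| < eps exactly when |w + 3| < eps/6.
Choosing delta = eps/6 gives |(-6w - 14) − 4| = 6|w + 3| < eps whenever |w + 3| < delta.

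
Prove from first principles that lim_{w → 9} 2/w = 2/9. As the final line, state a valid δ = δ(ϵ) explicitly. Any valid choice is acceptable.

δ = min(9/2, (81/4)ϵ)

Let ϵ > 0. We seek δ > 0 such that 0 < |w − 9| < δ implies |2/w − (2/9)| < ϵ.
|2/w − (2/9)| = 2·|9 − w|/(9·|w|) = 2|w − 9|/(9|w|).
Require δ ≤ 9/2 so that |w| > 9 − 9/2 = 9/2, hence 9|w| > 81/2.
Then |2/w − (2/9)| < 2|w − 9|/(81/2), which is < ϵ when |w − 9| < (81/4)ϵ.
Take δ = min(9/2, (81/4)ϵ). Then 0 < |w − 9| < δ gives both |w − 9| < 9/2 and |w − 9| < (81/4)ϵ, so |2/w − (2/9)| < ϵ.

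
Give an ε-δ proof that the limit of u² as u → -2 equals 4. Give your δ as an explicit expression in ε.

Suppose ε > 0. We seek δ > 0 with 0 < |u + 2| < δ ⇒ |u² − 4| < ε.
Factor: u² − 4 = (u + 2)(u - 2), so |u² − 4| = |u + 2|·|u - 2|.
Restrict δ ≤ 2. Then |u + 2| < 2 gives |u| < 4, so by the triangle inequality |u - 2| ≤ 4 + 2 = 6.
Hence |u² − 4| ≤ 6|u + 2|, which is < ε once |u + 2| < ε/6.
Take δ = min(2, ε/6). If 0 < |u + 2| < δ then both bounds hold and |u² − 4| ≤ 6|u + 2| < 6·(ε/6) = ε.

δ = min(2, ε/6)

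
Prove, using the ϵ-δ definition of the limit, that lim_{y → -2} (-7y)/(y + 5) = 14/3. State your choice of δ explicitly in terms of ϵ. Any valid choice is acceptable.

Let ϵ > 0. We want δ > 0 with 0 < |y + 2| < δ ⇒ |(-7y)/(y + 5) − (14/3)| < ϵ.
Combining over a common denominator, (-7y)/(y + 5) − (14/3) = [(-7y)·3 − 14·(y + 5)] / [3·(y + 5)] = -35(y + 2) / (3(y + 5)).
So |(-7y)/(y + 5) − (14/3)| = 35|y + 2| / (3·|y + 5|).
Restrict δ ≤ 3/2. Then |y + 2| < 3/2 gives |y + 5| = |(y + 2) + 3| ≥ 3 − 3/2 = 3/2.
Hence |(-7y)/(y + 5) − (14/3)| < 35|y + 2|/(3·(3/2)) = (70/9)|y + 2|, which is < ϵ once |y + 2| < (9/70)ϵ.
Take δ = min(3/2, (9/70)ϵ). Then 0 < |y + 2| < δ forces both bounds, so |(-7y)/(y + 5) − (14/3)| < ϵ.

δ = min(3/2, (9/70)ϵ)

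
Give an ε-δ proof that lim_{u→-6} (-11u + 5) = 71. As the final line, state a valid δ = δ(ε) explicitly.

Suppose ε > 0. We need δ > 0 so that 0 < |u + 6| < δ implies |(-11u + 5) − 71| < ε.
|(-11u + 5) − 71| = |-11u - 66| = 11|u + 6|.
So 11|u + 6| < ε exactly when |u + 6| < ε/11.
Choosing δ = ε/11 gives |(-11u + 5) − 71| = 11|u + 6| < ε whenever |u + 6| < δ.

δ = ε/11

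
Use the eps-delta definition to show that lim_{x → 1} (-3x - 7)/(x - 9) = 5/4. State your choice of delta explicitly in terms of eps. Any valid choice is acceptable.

Let eps > 0 be given. We want delta > 0 with 0 < |x − 1| < delta ⇒ |(-3x - 7)/(x - 9) − (5/4)| < eps.
Combining over a common denominator, (-3x - 7)/(x - 9) − (5/4) = [(-3x - 7)·(-8) − (-10)·(x - 9)] / [(-8)·(x - 9)] = 34(x − 1) / ((-8)(x - 9)).
So |(-3x - 7)/(x - 9) − (5/4)| = 34|x − 1| / (8·|x − 9|).
Require delta ≤ 4, so |x − 9| ≥ |-8| − |x − 1| > 8 − 4 = 4.
Hence |(-3x - 7)/(x - 9) − (5/4)| < 34|x − 1|/(8·4) = (17/16)|x − 1|, which is < eps once |x − 1| < (16/17)eps.
Take delta = min(4, (16/17)eps). Then 0 < |x − 1| < delta forces both bounds, so |(-3x - 7)/(x - 9) − (5/4)| < eps.

delta = min(4, (16/17)eps)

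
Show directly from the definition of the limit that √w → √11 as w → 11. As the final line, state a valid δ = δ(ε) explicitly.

Suppose ε > 0. We want δ > 0 such that 0 < |w − 11| < δ implies |√w − √11| < ε.
Multiplying by the conjugate, |√w − √11| = |w − 11|/(√w + √11).
Restrict δ ≤ 11 so that |w − 11| < 11 forces w > 0, and then √w + √11 > √11.
Hence |√w − √11| < |w − 11|/√11, which is < ε once |w − 11| < √11·ε.
Take δ = min(11, √11·ε). If 0 < |w − 11| < δ then w > 0 and |√w − √11| < |w − 11|/√11 < ε.

δ = min(11, √11·ε)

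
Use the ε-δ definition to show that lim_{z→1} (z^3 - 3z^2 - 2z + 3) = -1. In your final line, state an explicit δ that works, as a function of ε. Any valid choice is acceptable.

δ = min(1, ε/12)

Suppose ε > 0. We want δ > 0 such that 0 < |z − 1| < δ implies |(z^3 - 3z^2 - 2z + 3) + 1| < ε.
(z^3 - 3z^2 - 2z + 3) + 1 = z^3 - 3z^2 - 2z + 4 = (z − 1)(z^2 - 2z - 4).
So |(z^3 - 3z^2 - 2z + 3) + 1| = |z − 1|·|z^2 - 2z - 4|.
Assume first that |z − 1| < 1, so |z| < 2. Then |z^2 - 2z - 4| ≤ 2^2 + 2·2 + 4 = 12.
Hence |(z^3 - 3z^2 - 2z + 3) + 1| ≤ 12|z − 1| < ε provided |z − 1| < ε/12.
Choosing δ = min(1, ε/12) ensures both conditions, hence |(z^3 - 3z^2 - 2z + 3) + 1| < ε.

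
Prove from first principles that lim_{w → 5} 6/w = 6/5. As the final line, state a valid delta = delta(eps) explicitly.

delta = min(5/2, (25/12)eps)

Fix eps > 0. We seek delta > 0 such that 0 < |w − 5| < delta implies |6/w − (6/5)| < eps.
|6/w − (6/5)| = 6·|5 − w|/(5·|w|) = 6|w − 5|/(5|w|).
Restrict delta ≤ 5/2. Then |w − 5| < 5/2 gives |w| > 5/2, so 5|w| > 25/2.
Then |6/w − (6/5)| < 6|w − 5|/(25/2), which is < eps when |w − 5| < (25/12)eps.
Take delta = min(5/2, (25/12)eps). Then 0 < |w − 5| < delta gives both |w − 5| < 5/2 and |w − 5| < (25/12)eps, so |6/w − (6/5)| < eps.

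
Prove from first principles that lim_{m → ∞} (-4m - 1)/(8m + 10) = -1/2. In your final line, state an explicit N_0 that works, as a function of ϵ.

N_0 = (1/2)/ϵ

Suppose ϵ > 0. For m ≥ 1, |(-4m - 1)/(8m + 10) + 1/2| = |32|/(8(8m + 10)) = 32/(8(8m + 10)).
Since 8m + 10 ≥ 8m for m ≥ 1, this is ≤ 32/(8·8m) = (1/2)/m.
So |(-4m - 1)/(8m + 10) + 1/2| < ϵ whenever m > (1/2)/ϵ.
Take N_0 = (1/2)/ϵ. If m > N_0 then |(-4m - 1)/(8m + 10) + 1/2| ≤ (1/2)/m < ϵ.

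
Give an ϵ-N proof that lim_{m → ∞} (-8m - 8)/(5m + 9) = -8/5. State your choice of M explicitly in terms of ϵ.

Let ϵ > 0. For m ≥ 1, |(-8m - 8)/(5m + 9) + 8/5| = |32|/(5(5m + 9)) = 32/(5(5m + 9)).
Since 5m + 9 ≥ 5m for m ≥ 1, this is ≤ 32/(5·5m) = (32/25)/m.
So |(-8m - 8)/(5m + 9) + 8/5| < ϵ whenever m > (32/25)/ϵ.
Take M = (32/25)/ϵ. If m > M then |(-8m - 8)/(5m + 9) + 8/5| ≤ (32/25)/m < ϵ.

M = (32/25)/ϵ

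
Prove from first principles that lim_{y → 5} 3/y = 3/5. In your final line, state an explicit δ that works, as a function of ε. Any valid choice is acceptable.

δ = min(5/2, (25/6)ε)

Let ε > 0. We seek δ > 0 such that 0 < |y − 5| < δ implies |3/y − (3/5)| < ε.
|3/y − (3/5)| = 3·|5 − y|/(5·|y|) = 3|y − 5|/(5|y|).
Restrict δ ≤ 5/2. Then |y − 5| < 5/2 gives |y| > 5/2, so 5|y| > 25/2.
Then |3/y − (3/5)| < 3|y − 5|/(25/2), which is < ε when |y − 5| < (25/6)ε.
Take δ = min(5/2, (25/6)ε). Then 0 < |y − 5| < δ gives both |y − 5| < 5/2 and |y − 5| < (25/6)ε, so |3/y − (3/5)| < ε.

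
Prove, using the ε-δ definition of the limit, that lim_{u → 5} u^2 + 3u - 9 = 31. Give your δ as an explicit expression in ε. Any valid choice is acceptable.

Let ε > 0. We want δ > 0 such that 0 < |u − 5| < δ implies |(u^2 + 3u - 9) − 31| < ε.
(u^2 + 3u - 9) − 31 = u^2 + 3u - 40 = (u − 5)(u + 8).
So |(u^2 + 3u - 9) − 31| = |u − 5|·|u + 8|.
Require δ ≤ 1. Then |u − 5| < 1 gives |u| < 6, and by the triangle inequality |u + 8| ≤ 6 + 8 = 14.
Hence |(u^2 + 3u - 9) − 31| ≤ 14|u − 5| < ε provided |u − 5| < ε/14.
Choosing δ = min(1, ε/14) ensures both conditions, hence |(u^2 + 3u - 9) − 31| < ε.

δ = min(1, ε/14)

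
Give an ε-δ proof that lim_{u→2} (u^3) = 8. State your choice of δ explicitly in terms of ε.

Fix ε > 0. We seek δ > 0 with 0 < |u − 2| < δ ⇒ |u^3 − 8| < ε.
Factor: u^3 − 8 = (u − 2)(u^2 + 2u + 4), so |u^3 − 8| = |u − 2|·|u^2 + 2u + 4|.
Impose δ ≤ 1 so that |u| < 3; then |u^2 + 2u + 4| ≤ 19.
Hence |u^3 − 8| ≤ 19|u − 2|, which is < ε once |u − 2| < ε/19.
Take δ = min(1, ε/19). If 0 < |u − 2| < δ then both bounds hold and |u^3 − 8| ≤ 19|u − 2| < 19·(ε/19) = ε.

δ = min(1, ε/19)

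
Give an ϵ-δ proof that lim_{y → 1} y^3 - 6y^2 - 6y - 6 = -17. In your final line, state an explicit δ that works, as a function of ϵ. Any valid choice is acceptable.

Fix ϵ > 0. We want δ > 0 such that 0 < |y − 1| < δ implies |(y^3 - 6y^2 - 6y - 6) + 17| < ϵ.
(y^3 - 6y^2 - 6y - 6) + 17 = y^3 - 6y^2 - 6y + 11 = (y − 1)(y^2 - 5y - 11).
So |(y^3 - 6y^2 - 6y - 6) + 17| = |y − 1|·|y^2 - 5y - 11|.
Require δ ≤ 2. Then |y − 1| < 2 gives |y| < 3, and by the triangle inequality |y^2 - 5y - 11| ≤ 3^2 + 5·3 + 11 = 35.
Hence |(y^3 - 6y^2 - 6y - 6) + 17| ≤ 35|y − 1| < ϵ provided |y − 1| < ϵ/35.
Take δ = min(2, ϵ/35). Then 0 < |y − 1| < δ gives both |y − 1| < 2 and |y − 1| < ϵ/35, so |(y^3 - 6y^2 - 6y - 6) + 17| < ϵ.

δ = min(2, ϵ/35)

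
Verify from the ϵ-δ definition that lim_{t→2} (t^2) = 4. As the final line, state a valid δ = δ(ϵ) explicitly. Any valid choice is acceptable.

δ = min(1, ϵ/5)

Fix ϵ > 0. We seek δ > 0 with 0 < |t − 2| < δ ⇒ |t^2 − 4| < ϵ.
Factor: t^2 − 4 = (t − 2)(t + 2), so |t^2 − 4| = |t − 2|·|t + 2|.
Restrict δ ≤ 1. Then |t − 2| < 1 gives |t| < 3, so by the triangle inequality |t + 2| ≤ 3 + 2 = 5.
Hence |t^2 − 4| ≤ 5|t − 2|, which is < ϵ once |t − 2| < ϵ/5.
Take δ = min(1, ϵ/5). If 0 < |t − 2| < δ then both bounds hold and |t^2 − 4| ≤ 5|t − 2| < 5·(ϵ/5) = ϵ.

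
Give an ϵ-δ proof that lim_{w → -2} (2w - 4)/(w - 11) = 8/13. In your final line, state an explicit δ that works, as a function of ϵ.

δ = min(13/2, (169/36)ϵ)

Suppose ϵ > 0. We want δ > 0 with 0 < |w + 2| < δ ⇒ |(2w - 4)/(w - 11) − (8/13)| < ϵ.
Combining over a common denominator, (2w - 4)/(w - 11) − (8/13) = [(2w - 4)·(-13) − (-8)·(w - 11)] / [(-13)·(w - 11)] = -18(w + 2) / ((-13)(w - 11)).
So |(2w - 4)/(w - 11) − (8/13)| = 18|w + 2| / (13·|w − 11|).
Restrict δ ≤ 13/2. Then |w + 2| < 13/2 gives |w − 11| = |(w + 2) + (-13)| ≥ 13 − 13/2 = 13/2.
Hence |(2w - 4)/(w - 11) − (8/13)| < 18|w + 2|/(13·(13/2)) = (36/169)|w + 2|, which is < ϵ once |w + 2| < (169/36)ϵ.
Take δ = min(13/2, (169/36)ϵ). Then 0 < |w + 2| < δ forces both bounds, so |(2w - 4)/(w - 11) − (8/13)| < ϵ.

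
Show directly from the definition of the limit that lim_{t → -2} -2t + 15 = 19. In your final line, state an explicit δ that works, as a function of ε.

δ = ε/2

Fix ε > 0. We need δ > 0 so that 0 < |t + 2| < δ implies |(-2t + 15) − 19| < ε.
|(-2t + 15) − 19| = |-2t - 4| = 2|t + 2|.
So 2|t + 2| < ε exactly when |t + 2| < ε/2.
Choosing δ = ε/2 gives |(-2t + 15) − 19| = 2|t + 2| < ε whenever |t + 2| < δ.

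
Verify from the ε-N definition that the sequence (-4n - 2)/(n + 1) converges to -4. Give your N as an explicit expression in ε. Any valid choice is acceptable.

Suppose ε > 0. For n ≥ 1, |(-4n - 2)/(n + 1) + 4| = |2|/((n + 1)) = 2/((n + 1)).
Since n + 1 ≥ n for n ≥ 1, this is ≤ 2/(n) = 2/n.
So |(-4n - 2)/(n + 1) + 4| < ε whenever n > 2/ε.
Take N = 2/ε. If n > N then |(-4n - 2)/(n + 1) + 4| ≤ 2/n < ε.

N = 2/ε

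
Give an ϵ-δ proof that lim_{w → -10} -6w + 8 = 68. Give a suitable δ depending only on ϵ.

Let ϵ > 0 be given. We need δ > 0 so that 0 < |w + 10| < δ implies |(-6w + 8) − 68| < ϵ.
Since (-6w + 8) − 68 = -6(w + 10), we have |(-6w + 8) − 68| = 6|w + 10|.
So 6|w + 10| < ϵ exactly when |w + 10| < ϵ/6.
Take δ = ϵ/6. If 0 < |w + 10| < δ then |(-6w + 8) − 68| = 6|w + 10| < 6·(ϵ/6) = ϵ.

δ = ϵ/6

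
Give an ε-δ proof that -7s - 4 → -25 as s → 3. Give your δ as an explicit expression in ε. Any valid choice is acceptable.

Suppose ε > 0. We need δ > 0 so that 0 < |s − 3| < δ implies |(-7s - 4) + 25| < ε.
Since (-7s - 4) + 25 = -7(s − 3), we have |(-7s - 4) + 25| = 7|s − 3|.
Thus it suffices that |s − 3| < ε/7.
Take δ = ε/7. If 0 < |s − 3| < δ then |(-7s - 4) + 25| = 7|s − 3| < 7·(ε/7) = ε.

δ = ε/7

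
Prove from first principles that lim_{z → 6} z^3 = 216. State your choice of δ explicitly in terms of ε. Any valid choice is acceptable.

δ = min(2, ε/148)

Let ε > 0. We seek δ > 0 with 0 < |z − 6| < δ ⇒ |z^3 − 216| < ε.
Factor: z^3 − 216 = (z − 6)(z^2 + 6z + 36), so |z^3 − 216| = |z − 6|·|z^2 + 6z + 36|.
Impose δ ≤ 2 so that |z| < 8; then |z^2 + 6z + 36| ≤ 148.
Hence |z^3 − 216| ≤ 148|z − 6|, which is < ε once |z − 6| < ε/148.
Take δ = min(2, ε/148). If 0 < |z − 6| < δ then both bounds hold and |z^3 − 216| ≤ 148|z − 6| < 148·(ε/148) = ε.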